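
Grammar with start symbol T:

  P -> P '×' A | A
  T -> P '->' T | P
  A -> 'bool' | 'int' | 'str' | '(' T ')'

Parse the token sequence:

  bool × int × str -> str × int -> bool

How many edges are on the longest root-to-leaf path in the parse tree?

[T [P [P [P [A bool]] × [A int]] × [A str]] -> [T [P [P [A str]] × [A int]] -> [T [P [A bool]]]]]

5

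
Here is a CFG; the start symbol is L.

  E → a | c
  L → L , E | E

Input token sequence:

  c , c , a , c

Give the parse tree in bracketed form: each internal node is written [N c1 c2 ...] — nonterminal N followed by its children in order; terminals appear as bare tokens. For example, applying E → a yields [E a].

L
L , E
L , E , E
L , E , E , E
E , E , E , E
c , E , E , E
c , c , E , E
c , c , a , E
c , c , a , c

[L [L [L [L [E c]] , [E c]] , [E a]] , [E c]]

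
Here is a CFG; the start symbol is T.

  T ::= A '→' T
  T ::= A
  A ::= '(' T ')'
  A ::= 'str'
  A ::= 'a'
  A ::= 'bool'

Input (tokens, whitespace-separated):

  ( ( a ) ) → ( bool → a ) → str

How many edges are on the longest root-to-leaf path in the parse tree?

[T [A ( [T [A ( [T [A a]] )]] )] → [T [A ( [T [A bool] → [T [A a]]] )] → [T [A str]]]]

6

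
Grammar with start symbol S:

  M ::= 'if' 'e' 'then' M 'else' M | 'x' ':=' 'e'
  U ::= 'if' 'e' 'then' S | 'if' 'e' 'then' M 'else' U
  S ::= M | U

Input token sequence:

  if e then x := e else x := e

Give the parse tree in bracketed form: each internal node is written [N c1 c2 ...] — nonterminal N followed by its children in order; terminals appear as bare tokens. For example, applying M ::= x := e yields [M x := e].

S
M
if e then M else M
if e then x := e else M
if e then x := e else x := e

[S [M if e then [M x := e] else [M x := e]]]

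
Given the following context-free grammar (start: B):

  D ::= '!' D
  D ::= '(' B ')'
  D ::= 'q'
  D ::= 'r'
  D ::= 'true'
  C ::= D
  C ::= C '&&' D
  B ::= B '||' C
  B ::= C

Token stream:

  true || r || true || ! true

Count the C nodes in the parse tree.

4

[B [B [B [B [C [D true]]] || [C [D r]]] || [C [D true]]] || [C [D ! [D true]]]]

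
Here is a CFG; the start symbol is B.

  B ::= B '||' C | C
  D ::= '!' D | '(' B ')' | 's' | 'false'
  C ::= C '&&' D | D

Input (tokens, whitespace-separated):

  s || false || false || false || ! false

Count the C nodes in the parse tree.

5

[B [B [B [B [B [C [D s]]] || [C [D false]]] || [C [D false]]] || [C [D false]]] || [C [D ! [D false]]]]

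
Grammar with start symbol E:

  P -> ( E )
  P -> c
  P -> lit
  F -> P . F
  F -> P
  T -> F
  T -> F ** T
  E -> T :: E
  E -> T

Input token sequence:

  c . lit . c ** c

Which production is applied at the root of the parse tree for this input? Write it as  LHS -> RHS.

E -> T

[E [T [F [P c] . [F [P lit] . [F [P c]]]] ** [T [F [P c]]]]]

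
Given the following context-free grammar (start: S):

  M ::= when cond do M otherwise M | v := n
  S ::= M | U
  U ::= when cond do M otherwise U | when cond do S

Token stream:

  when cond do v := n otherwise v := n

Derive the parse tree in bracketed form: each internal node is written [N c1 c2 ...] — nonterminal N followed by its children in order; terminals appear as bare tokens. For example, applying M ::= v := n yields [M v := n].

[S [M when cond do [M v := n] otherwise [M v := n]]]

S
M
when cond do M otherwise M
when cond do v := n otherwise M
when cond do v := n otherwise v := n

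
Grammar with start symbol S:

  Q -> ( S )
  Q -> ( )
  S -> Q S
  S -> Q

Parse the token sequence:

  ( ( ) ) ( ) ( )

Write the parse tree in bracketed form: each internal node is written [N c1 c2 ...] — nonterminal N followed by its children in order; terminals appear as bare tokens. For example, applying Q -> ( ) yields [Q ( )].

S
Q S
( S ) S
( Q ) S
( ( ) ) S
( ( ) ) Q S
( ( ) ) ( ) S
( ( ) ) ( ) Q
( ( ) ) ( ) ( )

[S [Q ( [S [Q ( )]] )] [S [Q ( )] [S [Q ( )]]]]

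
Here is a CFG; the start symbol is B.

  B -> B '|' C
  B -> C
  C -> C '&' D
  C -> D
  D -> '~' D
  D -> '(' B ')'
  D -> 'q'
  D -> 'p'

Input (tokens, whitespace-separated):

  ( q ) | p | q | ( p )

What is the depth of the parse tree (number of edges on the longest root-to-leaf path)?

[B [B [B [B [C [D ( [B [C [D q]]] )]]] | [C [D p]]] | [C [D q]]] | [C [D ( [B [C [D p]]] )]]]

9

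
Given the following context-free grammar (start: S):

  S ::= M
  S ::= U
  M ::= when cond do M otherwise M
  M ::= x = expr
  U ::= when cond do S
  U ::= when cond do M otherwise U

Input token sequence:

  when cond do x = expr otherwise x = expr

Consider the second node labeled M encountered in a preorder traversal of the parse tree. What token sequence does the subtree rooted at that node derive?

[S [M when cond do [M x = expr] otherwise [M x = expr]]]

x = expr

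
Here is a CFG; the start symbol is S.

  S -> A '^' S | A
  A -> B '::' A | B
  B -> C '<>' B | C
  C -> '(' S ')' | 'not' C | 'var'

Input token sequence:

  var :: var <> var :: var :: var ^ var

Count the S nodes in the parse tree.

2

[S [A [B [C var]] :: [A [B [C var] <> [B [C var]]] :: [A [B [C var]] :: [A [B [C var]]]]]] ^ [S [A [B [C var]]]]]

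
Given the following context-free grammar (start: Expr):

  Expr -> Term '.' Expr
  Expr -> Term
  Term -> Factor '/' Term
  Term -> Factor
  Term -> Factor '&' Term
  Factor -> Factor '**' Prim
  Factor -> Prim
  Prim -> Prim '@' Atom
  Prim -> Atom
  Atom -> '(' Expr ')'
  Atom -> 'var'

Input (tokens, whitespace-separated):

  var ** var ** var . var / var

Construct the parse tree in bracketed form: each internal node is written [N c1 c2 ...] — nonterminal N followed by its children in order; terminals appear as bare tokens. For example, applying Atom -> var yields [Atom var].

[Expr [Term [Factor [Factor [Factor [Prim [Atom var]]] ** [Prim [Atom var]]] ** [Prim [Atom var]]]] . [Expr [Term [Factor [Prim [Atom var]]] / [Term [Factor [Prim [Atom var]]]]]]]

Expr
Term . Expr
Factor . Expr
Factor ** Prim . Expr
Factor ** Prim ** Prim . Expr
Prim ** Prim ** Prim . Expr
Atom ** Prim ** Prim . Expr
var ** Prim ** Prim . Expr
var ** Atom ** Prim . Expr
var ** var ** Prim . Expr
var ** var ** Atom . Expr
var ** var ** var . Expr
var ** var ** var . Term
var ** var ** var . Factor / Term
var ** var ** var . Prim / Term
var ** var ** var . Atom / Term
var ** var ** var . var / Term
var ** var ** var . var / Factor
var ** var ** var . var / Prim
var ** var ** var . var / Atom
var ** var ** var . var / var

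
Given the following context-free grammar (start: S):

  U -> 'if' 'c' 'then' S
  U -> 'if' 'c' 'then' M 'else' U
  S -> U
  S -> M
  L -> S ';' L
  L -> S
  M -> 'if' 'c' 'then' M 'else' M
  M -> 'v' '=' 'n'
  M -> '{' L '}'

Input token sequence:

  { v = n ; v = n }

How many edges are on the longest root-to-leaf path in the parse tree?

6

[S [M { [L [S [M v = n]] ; [L [S [M v = n]]]] }]]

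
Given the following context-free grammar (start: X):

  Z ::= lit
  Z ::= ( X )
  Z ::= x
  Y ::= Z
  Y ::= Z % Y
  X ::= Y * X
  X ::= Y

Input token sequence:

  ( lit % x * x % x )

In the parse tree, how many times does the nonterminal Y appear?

5

[X [Y [Z ( [X [Y [Z lit] % [Y [Z x]]] * [X [Y [Z x] % [Y [Z x]]]]] )]]]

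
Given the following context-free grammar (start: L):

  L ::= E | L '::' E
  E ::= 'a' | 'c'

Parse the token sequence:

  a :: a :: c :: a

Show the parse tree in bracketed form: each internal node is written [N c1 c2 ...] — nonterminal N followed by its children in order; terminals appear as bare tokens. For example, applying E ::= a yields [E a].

[L [L [L [L [E a]] :: [E a]] :: [E c]] :: [E a]]

L
L :: E
L :: E :: E
L :: E :: E :: E
E :: E :: E :: E
a :: E :: E :: E
a :: a :: E :: E
a :: a :: c :: E
a :: a :: c :: a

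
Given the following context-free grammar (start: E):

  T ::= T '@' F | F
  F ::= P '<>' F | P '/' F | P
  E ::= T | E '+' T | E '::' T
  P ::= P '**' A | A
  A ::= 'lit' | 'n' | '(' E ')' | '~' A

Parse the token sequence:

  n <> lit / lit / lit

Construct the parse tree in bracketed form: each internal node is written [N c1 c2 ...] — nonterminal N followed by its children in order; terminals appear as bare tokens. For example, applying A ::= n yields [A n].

[E [T [F [P [A n]] <> [F [P [A lit]] / [F [P [A lit]] / [F [P [A lit]]]]]]]]

E
T
F
P <> F
A <> F
n <> F
n <> P / F
n <> A / F
n <> lit / F
n <> lit / P / F
n <> lit / A / F
n <> lit / lit / F
n <> lit / lit / P
n <> lit / lit / A
n <> lit / lit / lit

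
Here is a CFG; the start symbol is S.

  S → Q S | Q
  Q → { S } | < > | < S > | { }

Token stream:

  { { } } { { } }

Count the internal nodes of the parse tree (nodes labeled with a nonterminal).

[S [Q { [S [Q { }]] }] [S [Q { [S [Q { }]] }]]]

8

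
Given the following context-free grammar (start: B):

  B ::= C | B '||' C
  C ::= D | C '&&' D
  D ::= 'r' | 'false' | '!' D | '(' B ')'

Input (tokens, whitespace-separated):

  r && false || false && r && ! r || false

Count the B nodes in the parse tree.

3

[B [B [B [C [C [D r]] && [D false]]] || [C [C [C [D false]] && [D r]] && [D ! [D r]]]] || [C [D false]]]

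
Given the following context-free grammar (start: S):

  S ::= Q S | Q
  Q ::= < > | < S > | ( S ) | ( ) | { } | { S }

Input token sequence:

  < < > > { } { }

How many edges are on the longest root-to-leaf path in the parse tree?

4

[S [Q < [S [Q < >]] >] [S [Q { }] [S [Q { }]]]]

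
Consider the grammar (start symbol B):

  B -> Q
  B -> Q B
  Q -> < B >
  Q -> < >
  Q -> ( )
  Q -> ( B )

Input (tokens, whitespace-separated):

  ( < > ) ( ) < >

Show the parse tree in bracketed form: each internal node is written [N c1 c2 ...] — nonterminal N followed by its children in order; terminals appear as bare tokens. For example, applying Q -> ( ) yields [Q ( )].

[B [Q ( [B [Q < >]] )] [B [Q ( )] [B [Q < >]]]]

B
Q B
( B ) B
( Q ) B
( < > ) B
( < > ) Q B
( < > ) ( ) B
( < > ) ( ) Q
( < > ) ( ) < >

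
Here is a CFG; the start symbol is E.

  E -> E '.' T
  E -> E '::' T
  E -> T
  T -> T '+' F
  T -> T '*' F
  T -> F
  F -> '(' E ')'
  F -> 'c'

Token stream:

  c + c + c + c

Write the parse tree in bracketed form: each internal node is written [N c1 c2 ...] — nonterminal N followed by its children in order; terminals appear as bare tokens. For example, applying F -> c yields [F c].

E
T
T + F
T + F + F
T + F + F + F
F + F + F + F
c + F + F + F
c + c + F + F
c + c + c + F
c + c + c + c

[E [T [T [T [T [F c]] + [F c]] + [F c]] + [F c]]]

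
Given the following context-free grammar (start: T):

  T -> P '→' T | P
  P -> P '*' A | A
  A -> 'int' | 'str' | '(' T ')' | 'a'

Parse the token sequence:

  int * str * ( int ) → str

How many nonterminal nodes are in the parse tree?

[T [P [P [P [A int]] * [A str]] * [A ( [T [P [A int]]] )]] → [T [P [A str]]]]

13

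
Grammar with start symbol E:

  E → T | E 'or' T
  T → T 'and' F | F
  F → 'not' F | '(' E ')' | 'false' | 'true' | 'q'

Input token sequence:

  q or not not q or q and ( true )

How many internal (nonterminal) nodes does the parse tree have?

[E [E [E [T [F q]]] or [T [F not [F not [F q]]]]] or [T [T [F q]] and [F ( [E [T [F true]]] )]]]

16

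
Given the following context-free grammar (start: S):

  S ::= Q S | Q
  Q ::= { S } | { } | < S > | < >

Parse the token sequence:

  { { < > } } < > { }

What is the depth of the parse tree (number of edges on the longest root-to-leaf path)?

6

[S [Q { [S [Q { [S [Q < >]] }]] }] [S [Q < >] [S [Q { }]]]]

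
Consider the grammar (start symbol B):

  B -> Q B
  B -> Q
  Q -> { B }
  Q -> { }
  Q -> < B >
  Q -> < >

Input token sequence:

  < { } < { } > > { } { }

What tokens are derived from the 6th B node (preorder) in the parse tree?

[B [Q < [B [Q { }] [B [Q < [B [Q { }]] >]]] >] [B [Q { }] [B [Q { }]]]]

{ }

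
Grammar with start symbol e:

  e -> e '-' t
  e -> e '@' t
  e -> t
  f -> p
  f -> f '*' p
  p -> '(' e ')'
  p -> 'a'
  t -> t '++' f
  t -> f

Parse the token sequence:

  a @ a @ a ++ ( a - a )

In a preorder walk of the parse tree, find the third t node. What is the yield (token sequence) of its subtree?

[e [e [e [t [f [p a]]]] @ [t [f [p a]]]] @ [t [t [f [p a]]] ++ [f [p ( [e [e [t [f [p a]]]] - [t [f [p a]]]] )]]]]

a ++ ( a - a )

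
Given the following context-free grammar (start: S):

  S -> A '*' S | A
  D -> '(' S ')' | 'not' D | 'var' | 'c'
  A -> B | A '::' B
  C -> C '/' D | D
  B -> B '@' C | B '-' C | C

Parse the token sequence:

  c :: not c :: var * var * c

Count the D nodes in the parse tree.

[S [A [A [A [B [C [D c]]]] :: [B [C [D not [D c]]]]] :: [B [C [D var]]]] * [S [A [B [C [D var]]]] * [S [A [B [C [D c]]]]]]]

6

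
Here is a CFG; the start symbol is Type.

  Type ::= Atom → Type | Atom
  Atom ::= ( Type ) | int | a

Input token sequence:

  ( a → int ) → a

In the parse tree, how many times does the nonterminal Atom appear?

[Type [Atom ( [Type [Atom a] → [Type [Atom int]]] )] → [Type [Atom a]]]

4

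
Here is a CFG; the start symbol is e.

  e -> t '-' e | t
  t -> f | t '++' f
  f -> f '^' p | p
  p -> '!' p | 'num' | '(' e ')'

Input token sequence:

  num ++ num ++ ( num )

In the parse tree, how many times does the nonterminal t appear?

[e [t [t [t [f [p num]]] ++ [f [p num]]] ++ [f [p ( [e [t [f [p num]]]] )]]]]

4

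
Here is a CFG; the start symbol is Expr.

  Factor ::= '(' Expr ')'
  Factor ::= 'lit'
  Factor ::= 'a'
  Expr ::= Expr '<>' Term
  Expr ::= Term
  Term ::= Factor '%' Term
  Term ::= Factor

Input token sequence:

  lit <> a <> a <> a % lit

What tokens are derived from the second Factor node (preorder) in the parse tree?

[Expr [Expr [Expr [Expr [Term [Factor lit]]] <> [Term [Factor a]]] <> [Term [Factor a]]] <> [Term [Factor a] % [Term [Factor lit]]]]

a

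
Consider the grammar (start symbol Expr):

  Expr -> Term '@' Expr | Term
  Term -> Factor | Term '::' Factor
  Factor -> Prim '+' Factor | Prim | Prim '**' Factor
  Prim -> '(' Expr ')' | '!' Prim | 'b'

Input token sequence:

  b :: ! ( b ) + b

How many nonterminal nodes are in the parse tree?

14

[Expr [Term [Term [Factor [Prim b]]] :: [Factor [Prim ! [Prim ( [Expr [Term [Factor [Prim b]]]] )]] + [Factor [Prim b]]]]]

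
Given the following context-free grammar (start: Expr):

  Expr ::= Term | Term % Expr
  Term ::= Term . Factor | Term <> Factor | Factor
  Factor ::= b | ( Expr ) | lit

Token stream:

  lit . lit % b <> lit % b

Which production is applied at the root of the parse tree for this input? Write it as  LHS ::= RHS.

[Expr [Term [Term [Factor lit]] . [Factor lit]] % [Expr [Term [Term [Factor b]] <> [Factor lit]] % [Expr [Term [Factor b]]]]]

Expr ::= Term % Expr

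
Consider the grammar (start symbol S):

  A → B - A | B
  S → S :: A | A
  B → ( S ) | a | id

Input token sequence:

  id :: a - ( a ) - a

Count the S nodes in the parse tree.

[S [S [A [B id]]] :: [A [B a] - [A [B ( [S [A [B a]]] )] - [A [B a]]]]]

3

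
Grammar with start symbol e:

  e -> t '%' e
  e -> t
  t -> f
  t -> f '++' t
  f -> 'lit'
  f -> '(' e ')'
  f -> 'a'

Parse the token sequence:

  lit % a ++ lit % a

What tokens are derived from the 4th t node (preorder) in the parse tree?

a

[e [t [f lit]] % [e [t [f a] ++ [t [f lit]]] % [e [t [f a]]]]]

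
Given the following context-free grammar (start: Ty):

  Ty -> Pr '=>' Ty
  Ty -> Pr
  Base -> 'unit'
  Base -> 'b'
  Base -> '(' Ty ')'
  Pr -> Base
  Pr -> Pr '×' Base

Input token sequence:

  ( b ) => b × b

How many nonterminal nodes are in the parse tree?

11

[Ty [Pr [Base ( [Ty [Pr [Base b]]] )]] => [Ty [Pr [Pr [Base b]] × [Base b]]]]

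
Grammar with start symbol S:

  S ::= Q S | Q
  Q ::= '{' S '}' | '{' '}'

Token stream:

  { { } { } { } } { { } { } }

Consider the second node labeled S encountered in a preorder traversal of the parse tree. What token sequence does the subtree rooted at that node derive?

[S [Q { [S [Q { }] [S [Q { }] [S [Q { }]]]] }] [S [Q { [S [Q { }] [S [Q { }]]] }]]]

{ } { } { }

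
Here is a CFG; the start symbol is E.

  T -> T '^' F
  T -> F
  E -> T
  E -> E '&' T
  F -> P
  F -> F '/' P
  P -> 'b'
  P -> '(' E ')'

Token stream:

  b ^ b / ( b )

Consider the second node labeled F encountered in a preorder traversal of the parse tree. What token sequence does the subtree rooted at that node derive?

b / ( b )

[E [T [T [F [P b]]] ^ [F [F [P b]] / [P ( [E [T [F [P b]]]] )]]]]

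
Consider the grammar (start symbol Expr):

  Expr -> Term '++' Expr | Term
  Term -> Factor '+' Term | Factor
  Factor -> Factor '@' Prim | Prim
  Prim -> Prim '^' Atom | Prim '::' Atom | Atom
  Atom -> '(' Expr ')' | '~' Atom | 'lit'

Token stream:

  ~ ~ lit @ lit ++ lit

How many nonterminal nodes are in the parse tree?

15

[Expr [Term [Factor [Factor [Prim [Atom ~ [Atom ~ [Atom lit]]]]] @ [Prim [Atom lit]]]] ++ [Expr [Term [Factor [Prim [Atom lit]]]]]]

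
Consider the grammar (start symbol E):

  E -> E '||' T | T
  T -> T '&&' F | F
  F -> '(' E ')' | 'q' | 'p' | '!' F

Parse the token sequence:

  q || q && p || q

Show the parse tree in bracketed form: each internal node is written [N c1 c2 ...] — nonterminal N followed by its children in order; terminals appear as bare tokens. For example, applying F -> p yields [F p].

[E [E [E [T [F q]]] || [T [T [F q]] && [F p]]] || [T [F q]]]

E
E || T
E || T || T
T || T || T
F || T || T
q || T || T
q || T && F || T
q || F && F || T
q || q && F || T
q || q && p || T
q || q && p || F
q || q && p || q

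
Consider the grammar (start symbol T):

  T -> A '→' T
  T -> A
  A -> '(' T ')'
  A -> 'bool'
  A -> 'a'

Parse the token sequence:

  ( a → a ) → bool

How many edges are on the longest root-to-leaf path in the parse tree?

[T [A ( [T [A a] → [T [A a]]] )] → [T [A bool]]]

5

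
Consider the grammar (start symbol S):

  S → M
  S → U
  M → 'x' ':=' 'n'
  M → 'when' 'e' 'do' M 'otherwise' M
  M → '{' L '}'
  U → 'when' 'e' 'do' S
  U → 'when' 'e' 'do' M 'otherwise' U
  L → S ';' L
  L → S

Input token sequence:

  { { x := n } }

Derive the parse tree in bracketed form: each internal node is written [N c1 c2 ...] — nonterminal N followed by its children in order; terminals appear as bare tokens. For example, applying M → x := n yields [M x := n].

S
M
{ L }
{ S }
{ M }
{ { L } }
{ { S } }
{ { M } }
{ { x := n } }

[S [M { [L [S [M { [L [S [M x := n]]] }]]] }]]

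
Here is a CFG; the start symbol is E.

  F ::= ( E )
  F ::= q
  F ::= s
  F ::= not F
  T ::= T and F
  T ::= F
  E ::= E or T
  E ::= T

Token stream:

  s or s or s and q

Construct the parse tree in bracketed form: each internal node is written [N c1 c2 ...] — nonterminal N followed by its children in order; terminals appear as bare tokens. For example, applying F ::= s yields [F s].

E
E or T
E or T or T
T or T or T
F or T or T
s or T or T
s or F or T
s or s or T
s or s or T and F
s or s or F and F
s or s or s and F
s or s or s and q

[E [E [E [T [F s]]] or [T [F s]]] or [T [T [F s]] and [F q]]]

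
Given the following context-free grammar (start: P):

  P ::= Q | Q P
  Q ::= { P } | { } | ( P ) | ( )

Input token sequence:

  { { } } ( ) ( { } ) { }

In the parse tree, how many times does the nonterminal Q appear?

[P [Q { [P [Q { }]] }] [P [Q ( )] [P [Q ( [P [Q { }]] )] [P [Q { }]]]]]

6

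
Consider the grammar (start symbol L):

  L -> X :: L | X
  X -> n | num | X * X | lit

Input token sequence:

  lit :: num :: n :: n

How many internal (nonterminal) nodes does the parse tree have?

8

[L [X lit] :: [L [X num] :: [L [X n] :: [L [X n]]]]]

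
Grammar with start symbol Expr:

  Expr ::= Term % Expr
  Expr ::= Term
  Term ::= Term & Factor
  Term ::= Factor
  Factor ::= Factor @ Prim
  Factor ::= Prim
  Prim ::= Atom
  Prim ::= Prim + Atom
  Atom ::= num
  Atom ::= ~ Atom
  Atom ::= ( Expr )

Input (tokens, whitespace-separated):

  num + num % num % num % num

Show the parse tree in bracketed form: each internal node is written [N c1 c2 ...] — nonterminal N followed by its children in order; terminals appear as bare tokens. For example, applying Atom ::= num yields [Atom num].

Expr
Term % Expr
Factor % Expr
Prim % Expr
Prim + Atom % Expr
Atom + Atom % Expr
num + Atom % Expr
num + num % Expr
num + num % Term % Expr
num + num % Factor % Expr
num + num % Prim % Expr
num + num % Atom % Expr
num + num % num % Expr
num + num % num % Term % Expr
num + num % num % Factor % Expr
num + num % num % Prim % Expr
num + num % num % Atom % Expr
num + num % num % num % Expr
num + num % num % num % Term
num + num % num % num % Factor
num + num % num % num % Prim
num + num % num % num % Atom
num + num % num % num % num

[Expr [Term [Factor [Prim [Prim [Atom num]] + [Atom num]]]] % [Expr [Term [Factor [Prim [Atom num]]]] % [Expr [Term [Factor [Prim [Atom num]]]] % [Expr [Term [Factor [Prim [Atom num]]]]]]]]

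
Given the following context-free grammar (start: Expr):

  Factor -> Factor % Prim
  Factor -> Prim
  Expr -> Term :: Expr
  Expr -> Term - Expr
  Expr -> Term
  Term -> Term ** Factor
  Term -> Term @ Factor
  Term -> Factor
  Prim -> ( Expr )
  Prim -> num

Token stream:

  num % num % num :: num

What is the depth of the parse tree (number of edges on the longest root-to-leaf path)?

[Expr [Term [Factor [Factor [Factor [Prim num]] % [Prim num]] % [Prim num]]] :: [Expr [Term [Factor [Prim num]]]]]

6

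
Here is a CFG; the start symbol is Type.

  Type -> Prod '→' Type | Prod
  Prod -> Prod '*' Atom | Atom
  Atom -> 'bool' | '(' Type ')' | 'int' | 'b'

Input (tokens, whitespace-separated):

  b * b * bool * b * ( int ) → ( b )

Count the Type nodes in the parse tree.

4

[Type [Prod [Prod [Prod [Prod [Prod [Atom b]] * [Atom b]] * [Atom bool]] * [Atom b]] * [Atom ( [Type [Prod [Atom int]]] )]] → [Type [Prod [Atom ( [Type [Prod [Atom b]]] )]]]]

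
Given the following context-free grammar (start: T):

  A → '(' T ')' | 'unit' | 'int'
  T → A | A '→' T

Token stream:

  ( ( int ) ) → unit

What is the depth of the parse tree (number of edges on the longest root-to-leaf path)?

6

[T [A ( [T [A ( [T [A int]] )]] )] → [T [A unit]]]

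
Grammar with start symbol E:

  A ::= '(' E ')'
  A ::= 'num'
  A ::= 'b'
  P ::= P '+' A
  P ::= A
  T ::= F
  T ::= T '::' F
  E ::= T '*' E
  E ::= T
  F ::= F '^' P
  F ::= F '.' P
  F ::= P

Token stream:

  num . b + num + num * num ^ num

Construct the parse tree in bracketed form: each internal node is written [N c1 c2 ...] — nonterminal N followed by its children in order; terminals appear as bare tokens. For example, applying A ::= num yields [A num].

E
T * E
F * E
F . P * E
P . P * E
A . P * E
num . P * E
num . P + A * E
num . P + A + A * E
num . A + A + A * E
num . b + A + A * E
num . b + num + A * E
num . b + num + num * E
num . b + num + num * T
num . b + num + num * F
num . b + num + num * F ^ P
num . b + num + num * P ^ P
num . b + num + num * A ^ P
num . b + num + num * num ^ P
num . b + num + num * num ^ A
num . b + num + num * num ^ num

[E [T [F [F [P [A num]]] . [P [P [P [A b]] + [A num]] + [A num]]]] * [E [T [F [F [P [A num]]] ^ [P [A num]]]]]]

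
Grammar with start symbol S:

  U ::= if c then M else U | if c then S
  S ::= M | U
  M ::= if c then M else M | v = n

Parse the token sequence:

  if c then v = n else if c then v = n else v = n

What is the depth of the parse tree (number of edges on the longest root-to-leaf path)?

[S [M if c then [M v = n] else [M if c then [M v = n] else [M v = n]]]]

4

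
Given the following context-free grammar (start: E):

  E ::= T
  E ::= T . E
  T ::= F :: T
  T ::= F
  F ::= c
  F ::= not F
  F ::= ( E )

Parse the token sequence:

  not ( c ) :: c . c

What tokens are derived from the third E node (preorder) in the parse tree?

c

[E [T [F not [F ( [E [T [F c]]] )]] :: [T [F c]]] . [E [T [F c]]]]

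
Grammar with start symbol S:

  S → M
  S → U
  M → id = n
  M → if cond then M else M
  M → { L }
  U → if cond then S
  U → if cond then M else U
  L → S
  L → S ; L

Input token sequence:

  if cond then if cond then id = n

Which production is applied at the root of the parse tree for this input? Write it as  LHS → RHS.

S → U

[S [U if cond then [S [U if cond then [S [M id = n]]]]]]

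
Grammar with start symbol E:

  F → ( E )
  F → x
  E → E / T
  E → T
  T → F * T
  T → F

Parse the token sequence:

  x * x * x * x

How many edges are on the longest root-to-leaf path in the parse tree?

[E [T [F x] * [T [F x] * [T [F x] * [T [F x]]]]]]

6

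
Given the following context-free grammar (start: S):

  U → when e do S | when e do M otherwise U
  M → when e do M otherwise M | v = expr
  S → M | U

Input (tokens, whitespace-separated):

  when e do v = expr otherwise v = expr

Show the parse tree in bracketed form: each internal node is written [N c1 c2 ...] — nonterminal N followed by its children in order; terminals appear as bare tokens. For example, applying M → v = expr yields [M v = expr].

[S [M when e do [M v = expr] otherwise [M v = expr]]]

S
M
when e do M otherwise M
when e do v = expr otherwise M
when e do v = expr otherwise v = expr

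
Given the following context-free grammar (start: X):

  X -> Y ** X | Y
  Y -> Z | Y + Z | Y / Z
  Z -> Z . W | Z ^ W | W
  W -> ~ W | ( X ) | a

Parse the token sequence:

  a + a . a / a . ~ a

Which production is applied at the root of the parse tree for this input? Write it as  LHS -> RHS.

X -> Y

[X [Y [Y [Y [Z [W a]]] + [Z [Z [W a]] . [W a]]] / [Z [Z [W a]] . [W ~ [W a]]]]]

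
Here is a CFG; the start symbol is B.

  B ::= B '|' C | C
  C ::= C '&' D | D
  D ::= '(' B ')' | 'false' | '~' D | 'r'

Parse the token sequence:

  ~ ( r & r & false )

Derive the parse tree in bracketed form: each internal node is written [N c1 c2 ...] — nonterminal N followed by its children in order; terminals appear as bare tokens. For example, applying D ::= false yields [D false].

[B [C [D ~ [D ( [B [C [C [C [D r]] & [D r]] & [D false]]] )]]]]

B
C
D
~ D
~ ( B )
~ ( C )
~ ( C & D )
~ ( C & D & D )
~ ( D & D & D )
~ ( r & D & D )
~ ( r & r & D )
~ ( r & r & false )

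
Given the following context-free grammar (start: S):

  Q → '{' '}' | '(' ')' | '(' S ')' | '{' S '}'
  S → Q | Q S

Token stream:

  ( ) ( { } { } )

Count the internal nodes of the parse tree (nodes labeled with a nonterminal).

8

[S [Q ( )] [S [Q ( [S [Q { }] [S [Q { }]]] )]]]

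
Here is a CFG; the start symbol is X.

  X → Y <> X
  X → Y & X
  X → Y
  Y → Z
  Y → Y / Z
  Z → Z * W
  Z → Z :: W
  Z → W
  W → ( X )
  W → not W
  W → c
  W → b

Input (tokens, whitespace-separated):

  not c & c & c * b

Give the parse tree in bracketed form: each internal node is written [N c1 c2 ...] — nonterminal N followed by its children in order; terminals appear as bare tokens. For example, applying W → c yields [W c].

[X [Y [Z [W not [W c]]]] & [X [Y [Z [W c]]] & [X [Y [Z [Z [W c]] * [W b]]]]]]

X
Y & X
Z & X
W & X
not W & X
not c & X
not c & Y & X
not c & Z & X
not c & W & X
not c & c & X
not c & c & Y
not c & c & Z
not c & c & Z * W
not c & c & W * W
not c & c & c * W
not c & c & c * b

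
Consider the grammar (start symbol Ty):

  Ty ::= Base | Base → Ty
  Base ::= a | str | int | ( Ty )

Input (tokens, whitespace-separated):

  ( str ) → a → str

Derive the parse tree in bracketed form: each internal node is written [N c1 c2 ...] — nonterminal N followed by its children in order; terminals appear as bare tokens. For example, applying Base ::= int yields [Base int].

Ty
Base → Ty
( Ty ) → Ty
( Base ) → Ty
( str ) → Ty
( str ) → Base → Ty
( str ) → a → Ty
( str ) → a → Base
( str ) → a → str

[Ty [Base ( [Ty [Base str]] )] → [Ty [Base a] → [Ty [Base str]]]]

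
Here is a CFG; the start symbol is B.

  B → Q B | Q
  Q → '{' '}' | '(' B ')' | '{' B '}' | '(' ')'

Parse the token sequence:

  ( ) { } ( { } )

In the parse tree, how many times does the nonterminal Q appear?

[B [Q ( )] [B [Q { }] [B [Q ( [B [Q { }]] )]]]]

4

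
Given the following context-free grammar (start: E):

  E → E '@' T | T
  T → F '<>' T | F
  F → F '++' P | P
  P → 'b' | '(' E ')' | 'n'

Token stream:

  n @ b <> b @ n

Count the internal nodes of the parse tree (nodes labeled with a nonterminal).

15

[E [E [E [T [F [P n]]]] @ [T [F [P b]] <> [T [F [P b]]]]] @ [T [F [P n]]]]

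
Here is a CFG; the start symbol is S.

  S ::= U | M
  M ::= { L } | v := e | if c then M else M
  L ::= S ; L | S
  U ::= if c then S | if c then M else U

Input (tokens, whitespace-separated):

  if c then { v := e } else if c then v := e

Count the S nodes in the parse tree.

[S [U if c then [M { [L [S [M v := e]]] }] else [U if c then [S [M v := e]]]]]

3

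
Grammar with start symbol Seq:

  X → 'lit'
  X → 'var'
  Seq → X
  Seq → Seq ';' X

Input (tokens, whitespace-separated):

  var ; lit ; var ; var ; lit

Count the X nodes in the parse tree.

5

[Seq [Seq [Seq [Seq [Seq [X var]] ; [X lit]] ; [X var]] ; [X var]] ; [X lit]]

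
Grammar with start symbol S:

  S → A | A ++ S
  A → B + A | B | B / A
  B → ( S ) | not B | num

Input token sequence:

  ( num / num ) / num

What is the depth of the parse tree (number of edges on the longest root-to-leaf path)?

7

[S [A [B ( [S [A [B num] / [A [B num]]]] )] / [A [B num]]]]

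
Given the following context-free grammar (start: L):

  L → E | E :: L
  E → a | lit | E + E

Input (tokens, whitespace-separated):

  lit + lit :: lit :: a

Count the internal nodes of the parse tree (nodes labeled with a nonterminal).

8

[L [E [E lit] + [E lit]] :: [L [E lit] :: [L [E a]]]]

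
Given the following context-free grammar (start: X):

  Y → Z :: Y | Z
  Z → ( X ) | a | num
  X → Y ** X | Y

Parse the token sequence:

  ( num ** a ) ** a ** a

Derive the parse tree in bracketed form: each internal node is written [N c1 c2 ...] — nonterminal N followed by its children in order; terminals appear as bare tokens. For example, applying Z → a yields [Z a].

X
Y ** X
Z ** X
( X ) ** X
( Y ** X ) ** X
( Z ** X ) ** X
( num ** X ) ** X
( num ** Y ) ** X
( num ** Z ) ** X
( num ** a ) ** X
( num ** a ) ** Y ** X
( num ** a ) ** Z ** X
( num ** a ) ** a ** X
( num ** a ) ** a ** Y
( num ** a ) ** a ** Z
( num ** a ) ** a ** a

[X [Y [Z ( [X [Y [Z num]] ** [X [Y [Z a]]]] )]] ** [X [Y [Z a]] ** [X [Y [Z a]]]]]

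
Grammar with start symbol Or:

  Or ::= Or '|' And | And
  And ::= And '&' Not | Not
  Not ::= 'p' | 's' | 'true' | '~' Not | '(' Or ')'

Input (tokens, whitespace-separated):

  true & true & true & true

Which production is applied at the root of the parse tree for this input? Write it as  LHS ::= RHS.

[Or [And [And [And [And [Not true]] & [Not true]] & [Not true]] & [Not true]]]

Or ::= And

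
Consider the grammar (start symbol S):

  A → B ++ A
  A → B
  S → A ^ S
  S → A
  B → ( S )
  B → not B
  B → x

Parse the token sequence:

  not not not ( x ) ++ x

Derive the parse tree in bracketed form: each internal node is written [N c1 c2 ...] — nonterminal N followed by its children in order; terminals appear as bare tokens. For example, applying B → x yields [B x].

S
A
B ++ A
not B ++ A
not not B ++ A
not not not B ++ A
not not not ( S ) ++ A
not not not ( A ) ++ A
not not not ( B ) ++ A
not not not ( x ) ++ A
not not not ( x ) ++ B
not not not ( x ) ++ x

[S [A [B not [B not [B not [B ( [S [A [B x]]] )]]]] ++ [A [B x]]]]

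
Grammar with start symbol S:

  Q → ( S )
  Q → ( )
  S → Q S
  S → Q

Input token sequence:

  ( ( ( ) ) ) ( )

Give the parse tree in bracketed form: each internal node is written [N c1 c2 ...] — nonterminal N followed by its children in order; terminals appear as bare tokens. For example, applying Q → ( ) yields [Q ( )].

[S [Q ( [S [Q ( [S [Q ( )]] )]] )] [S [Q ( )]]]

S
Q S
( S ) S
( Q ) S
( ( S ) ) S
( ( Q ) ) S
( ( ( ) ) ) S
( ( ( ) ) ) Q
( ( ( ) ) ) ( )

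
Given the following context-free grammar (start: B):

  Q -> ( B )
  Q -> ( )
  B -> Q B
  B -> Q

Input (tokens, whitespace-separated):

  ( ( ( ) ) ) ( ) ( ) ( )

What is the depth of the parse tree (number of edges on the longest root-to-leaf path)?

[B [Q ( [B [Q ( [B [Q ( )]] )]] )] [B [Q ( )] [B [Q ( )] [B [Q ( )]]]]]

6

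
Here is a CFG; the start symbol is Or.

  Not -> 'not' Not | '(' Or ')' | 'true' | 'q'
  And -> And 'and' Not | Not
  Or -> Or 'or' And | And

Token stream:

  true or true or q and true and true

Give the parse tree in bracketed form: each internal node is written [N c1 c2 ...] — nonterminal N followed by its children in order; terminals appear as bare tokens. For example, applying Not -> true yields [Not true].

Or
Or or And
Or or And or And
And or And or And
Not or And or And
true or And or And
true or Not or And
true or true or And
true or true or And and Not
true or true or And and Not and Not
true or true or Not and Not and Not
true or true or q and Not and Not
true or true or q and true and Not
true or true or q and true and true

[Or [Or [Or [And [Not true]]] or [And [Not true]]] or [And [And [And [Not q]] and [Not true]] and [Not true]]]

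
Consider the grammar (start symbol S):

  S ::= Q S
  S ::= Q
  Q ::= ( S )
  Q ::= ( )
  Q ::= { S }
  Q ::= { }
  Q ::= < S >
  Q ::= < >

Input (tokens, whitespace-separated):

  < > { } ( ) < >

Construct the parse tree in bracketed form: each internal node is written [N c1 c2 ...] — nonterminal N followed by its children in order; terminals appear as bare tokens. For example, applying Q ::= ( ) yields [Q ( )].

S
Q S
< > S
< > Q S
< > { } S
< > { } Q S
< > { } ( ) S
< > { } ( ) Q
< > { } ( ) < >

[S [Q < >] [S [Q { }] [S [Q ( )] [S [Q < >]]]]]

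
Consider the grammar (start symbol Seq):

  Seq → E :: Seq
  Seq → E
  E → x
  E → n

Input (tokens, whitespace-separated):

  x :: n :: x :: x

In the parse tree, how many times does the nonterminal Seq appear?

[Seq [E x] :: [Seq [E n] :: [Seq [E x] :: [Seq [E x]]]]]

4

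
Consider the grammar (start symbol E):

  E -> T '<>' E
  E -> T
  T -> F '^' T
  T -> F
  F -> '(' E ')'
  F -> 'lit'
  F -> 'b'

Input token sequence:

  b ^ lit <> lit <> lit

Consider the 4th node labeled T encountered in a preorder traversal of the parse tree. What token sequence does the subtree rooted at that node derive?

lit

[E [T [F b] ^ [T [F lit]]] <> [E [T [F lit]] <> [E [T [F lit]]]]]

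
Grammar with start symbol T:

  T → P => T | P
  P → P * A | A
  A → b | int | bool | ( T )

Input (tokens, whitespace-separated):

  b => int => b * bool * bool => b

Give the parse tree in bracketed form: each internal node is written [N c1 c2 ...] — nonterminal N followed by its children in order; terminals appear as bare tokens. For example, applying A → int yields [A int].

[T [P [A b]] => [T [P [A int]] => [T [P [P [P [A b]] * [A bool]] * [A bool]] => [T [P [A b]]]]]]

T
P => T
A => T
b => T
b => P => T
b => A => T
b => int => T
b => int => P => T
b => int => P * A => T
b => int => P * A * A => T
b => int => A * A * A => T
b => int => b * A * A => T
b => int => b * bool * A => T
b => int => b * bool * bool => T
b => int => b * bool * bool => P
b => int => b * bool * bool => A
b => int => b * bool * bool => b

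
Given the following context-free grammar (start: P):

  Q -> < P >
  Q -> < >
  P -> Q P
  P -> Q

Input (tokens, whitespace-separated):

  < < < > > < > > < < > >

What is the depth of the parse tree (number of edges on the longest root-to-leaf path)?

[P [Q < [P [Q < [P [Q < >]] >] [P [Q < >]]] >] [P [Q < [P [Q < >]] >]]]

6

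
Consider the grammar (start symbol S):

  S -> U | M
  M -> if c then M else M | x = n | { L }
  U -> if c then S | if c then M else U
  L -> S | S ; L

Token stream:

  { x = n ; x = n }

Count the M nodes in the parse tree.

3

[S [M { [L [S [M x = n]] ; [L [S [M x = n]]]] }]]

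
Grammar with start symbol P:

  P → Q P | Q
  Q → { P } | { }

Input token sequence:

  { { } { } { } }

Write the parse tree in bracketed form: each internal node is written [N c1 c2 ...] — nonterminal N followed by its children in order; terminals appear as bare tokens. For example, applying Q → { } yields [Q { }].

[P [Q { [P [Q { }] [P [Q { }] [P [Q { }]]]] }]]

P
Q
{ P }
{ Q P }
{ { } P }
{ { } Q P }
{ { } { } P }
{ { } { } Q }
{ { } { } { } }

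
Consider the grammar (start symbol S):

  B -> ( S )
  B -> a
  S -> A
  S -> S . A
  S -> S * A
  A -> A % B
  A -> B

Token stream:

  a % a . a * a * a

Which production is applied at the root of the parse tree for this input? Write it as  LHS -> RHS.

S -> S * A

[S [S [S [S [A [A [B a]] % [B a]]] . [A [B a]]] * [A [B a]]] * [A [B a]]]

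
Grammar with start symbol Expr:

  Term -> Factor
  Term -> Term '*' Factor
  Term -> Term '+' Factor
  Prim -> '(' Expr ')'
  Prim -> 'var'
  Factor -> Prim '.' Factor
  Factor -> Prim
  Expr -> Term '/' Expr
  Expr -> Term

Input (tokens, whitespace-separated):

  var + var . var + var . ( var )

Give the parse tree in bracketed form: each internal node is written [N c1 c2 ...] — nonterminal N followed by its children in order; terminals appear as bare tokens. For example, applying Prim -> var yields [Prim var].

[Expr [Term [Term [Term [Factor [Prim var]]] + [Factor [Prim var] . [Factor [Prim var]]]] + [Factor [Prim var] . [Factor [Prim ( [Expr [Term [Factor [Prim var]]]] )]]]]]

Expr
Term
Term + Factor
Term + Factor + Factor
Factor + Factor + Factor
Prim + Factor + Factor
var + Factor + Factor
var + Prim . Factor + Factor
var + var . Factor + Factor
var + var . Prim + Factor
var + var . var + Factor
var + var . var + Prim . Factor
var + var . var + var . Factor
var + var . var + var . Prim
var + var . var + var . ( Expr )
var + var . var + var . ( Term )
var + var . var + var . ( Factor )
var + var . var + var . ( Prim )
var + var . var + var . ( var )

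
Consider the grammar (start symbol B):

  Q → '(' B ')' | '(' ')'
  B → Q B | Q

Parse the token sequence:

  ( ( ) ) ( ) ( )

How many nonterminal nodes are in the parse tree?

[B [Q ( [B [Q ( )]] )] [B [Q ( )] [B [Q ( )]]]]

8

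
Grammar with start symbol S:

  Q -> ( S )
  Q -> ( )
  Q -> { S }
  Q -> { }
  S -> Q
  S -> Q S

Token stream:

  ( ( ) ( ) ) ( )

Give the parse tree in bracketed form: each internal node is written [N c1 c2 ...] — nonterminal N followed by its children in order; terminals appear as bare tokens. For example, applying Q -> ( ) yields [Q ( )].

S
Q S
( S ) S
( Q S ) S
( ( ) S ) S
( ( ) Q ) S
( ( ) ( ) ) S
( ( ) ( ) ) Q
( ( ) ( ) ) ( )

[S [Q ( [S [Q ( )] [S [Q ( )]]] )] [S [Q ( )]]]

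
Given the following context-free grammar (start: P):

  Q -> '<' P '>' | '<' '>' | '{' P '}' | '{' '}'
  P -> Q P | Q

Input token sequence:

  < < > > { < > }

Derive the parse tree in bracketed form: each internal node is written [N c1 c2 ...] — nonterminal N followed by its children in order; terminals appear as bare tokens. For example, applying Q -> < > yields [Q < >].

[P [Q < [P [Q < >]] >] [P [Q { [P [Q < >]] }]]]

P
Q P
< P > P
< Q > P
< < > > P
< < > > Q
< < > > { P }
< < > > { Q }
< < > > { < > }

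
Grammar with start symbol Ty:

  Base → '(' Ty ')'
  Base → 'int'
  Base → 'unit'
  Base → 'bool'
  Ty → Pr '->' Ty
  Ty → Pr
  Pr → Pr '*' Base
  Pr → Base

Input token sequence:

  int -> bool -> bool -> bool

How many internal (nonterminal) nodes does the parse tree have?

12

[Ty [Pr [Base int]] -> [Ty [Pr [Base bool]] -> [Ty [Pr [Base bool]] -> [Ty [Pr [Base bool]]]]]]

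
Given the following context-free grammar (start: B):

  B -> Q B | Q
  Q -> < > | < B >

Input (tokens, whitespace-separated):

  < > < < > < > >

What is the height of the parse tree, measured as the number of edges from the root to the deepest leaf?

6

[B [Q < >] [B [Q < [B [Q < >] [B [Q < >]]] >]]]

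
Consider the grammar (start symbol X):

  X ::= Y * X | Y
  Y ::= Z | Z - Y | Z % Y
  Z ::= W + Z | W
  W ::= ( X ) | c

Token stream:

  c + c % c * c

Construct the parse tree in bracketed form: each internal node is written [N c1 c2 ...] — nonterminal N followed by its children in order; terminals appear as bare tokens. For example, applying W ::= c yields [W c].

[X [Y [Z [W c] + [Z [W c]]] % [Y [Z [W c]]]] * [X [Y [Z [W c]]]]]

X
Y * X
Z % Y * X
W + Z % Y * X
c + Z % Y * X
c + W % Y * X
c + c % Y * X
c + c % Z * X
c + c % W * X
c + c % c * X
c + c % c * Y
c + c % c * Z
c + c % c * W
c + c % c * c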